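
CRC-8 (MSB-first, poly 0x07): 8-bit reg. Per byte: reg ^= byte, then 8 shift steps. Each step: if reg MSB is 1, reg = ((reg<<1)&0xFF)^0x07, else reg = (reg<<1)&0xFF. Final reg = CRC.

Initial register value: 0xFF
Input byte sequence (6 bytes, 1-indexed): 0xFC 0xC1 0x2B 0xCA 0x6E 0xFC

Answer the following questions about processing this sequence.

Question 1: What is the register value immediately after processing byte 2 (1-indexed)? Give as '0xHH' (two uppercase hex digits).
After byte 1 (0xFC): reg=0x09
After byte 2 (0xC1): reg=0x76

Answer: 0x76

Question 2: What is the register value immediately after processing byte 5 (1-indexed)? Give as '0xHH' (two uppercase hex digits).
After byte 1 (0xFC): reg=0x09
After byte 2 (0xC1): reg=0x76
After byte 3 (0x2B): reg=0x94
After byte 4 (0xCA): reg=0x9D
After byte 5 (0x6E): reg=0xD7

Answer: 0xD7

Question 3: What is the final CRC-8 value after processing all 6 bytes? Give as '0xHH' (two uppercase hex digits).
Answer: 0xD1

Derivation:
After byte 1 (0xFC): reg=0x09
After byte 2 (0xC1): reg=0x76
After byte 3 (0x2B): reg=0x94
After byte 4 (0xCA): reg=0x9D
After byte 5 (0x6E): reg=0xD7
After byte 6 (0xFC): reg=0xD1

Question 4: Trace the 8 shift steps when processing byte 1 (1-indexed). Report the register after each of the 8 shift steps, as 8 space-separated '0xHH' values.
Answer: 0x06 0x0C 0x18 0x30 0x60 0xC0 0x87 0x09

Derivation:
Register before byte 1: 0xFF
After XOR with byte 0xFC: 0x03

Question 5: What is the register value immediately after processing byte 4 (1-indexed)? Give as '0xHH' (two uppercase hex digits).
Answer: 0x9D

Derivation:
After byte 1 (0xFC): reg=0x09
After byte 2 (0xC1): reg=0x76
After byte 3 (0x2B): reg=0x94
After byte 4 (0xCA): reg=0x9D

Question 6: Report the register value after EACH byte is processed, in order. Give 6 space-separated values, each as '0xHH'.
0x09 0x76 0x94 0x9D 0xD7 0xD1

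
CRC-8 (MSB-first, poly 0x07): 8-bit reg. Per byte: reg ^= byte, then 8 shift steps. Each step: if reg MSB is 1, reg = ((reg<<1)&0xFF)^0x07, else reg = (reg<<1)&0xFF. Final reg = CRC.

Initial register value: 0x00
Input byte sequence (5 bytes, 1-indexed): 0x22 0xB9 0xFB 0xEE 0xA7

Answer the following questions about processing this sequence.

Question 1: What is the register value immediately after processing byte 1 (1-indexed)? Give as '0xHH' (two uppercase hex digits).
Answer: 0xEE

Derivation:
After byte 1 (0x22): reg=0xEE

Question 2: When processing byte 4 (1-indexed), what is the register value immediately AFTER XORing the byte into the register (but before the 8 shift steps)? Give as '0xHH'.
Register before byte 4: 0x88
Byte 4: 0xEE
0x88 XOR 0xEE = 0x66

Answer: 0x66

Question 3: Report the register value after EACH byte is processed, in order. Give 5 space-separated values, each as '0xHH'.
0xEE 0xA2 0x88 0x35 0xF7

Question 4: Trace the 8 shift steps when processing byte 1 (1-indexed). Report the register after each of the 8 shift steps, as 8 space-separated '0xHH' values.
Answer: 0x44 0x88 0x17 0x2E 0x5C 0xB8 0x77 0xEE

Derivation:
Register before byte 1: 0x00
After XOR with byte 0x22: 0x22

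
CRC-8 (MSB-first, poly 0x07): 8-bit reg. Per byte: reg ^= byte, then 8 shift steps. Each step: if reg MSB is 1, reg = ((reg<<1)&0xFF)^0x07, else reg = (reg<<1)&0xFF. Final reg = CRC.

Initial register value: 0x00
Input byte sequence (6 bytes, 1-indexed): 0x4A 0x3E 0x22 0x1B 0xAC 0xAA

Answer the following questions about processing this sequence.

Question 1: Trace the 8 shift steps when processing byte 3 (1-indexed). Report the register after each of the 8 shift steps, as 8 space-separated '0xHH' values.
After byte 1 (0x4A): reg=0xF1
After byte 2 (0x3E): reg=0x63
Register before byte 3: 0x63
After XOR with byte 0x22: 0x41

Answer: 0x82 0x03 0x06 0x0C 0x18 0x30 0x60 0xC0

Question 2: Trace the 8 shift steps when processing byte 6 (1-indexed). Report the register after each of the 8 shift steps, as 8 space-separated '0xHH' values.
After byte 1 (0x4A): reg=0xF1
After byte 2 (0x3E): reg=0x63
After byte 3 (0x22): reg=0xC0
After byte 4 (0x1B): reg=0x0F
After byte 5 (0xAC): reg=0x60
Register before byte 6: 0x60
After XOR with byte 0xAA: 0xCA

Answer: 0x93 0x21 0x42 0x84 0x0F 0x1E 0x3C 0x78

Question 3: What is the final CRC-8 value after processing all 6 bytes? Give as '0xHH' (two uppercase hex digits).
Answer: 0x78

Derivation:
After byte 1 (0x4A): reg=0xF1
After byte 2 (0x3E): reg=0x63
After byte 3 (0x22): reg=0xC0
After byte 4 (0x1B): reg=0x0F
After byte 5 (0xAC): reg=0x60
After byte 6 (0xAA): reg=0x78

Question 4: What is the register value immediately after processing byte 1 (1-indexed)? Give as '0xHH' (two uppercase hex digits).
Answer: 0xF1

Derivation:
After byte 1 (0x4A): reg=0xF1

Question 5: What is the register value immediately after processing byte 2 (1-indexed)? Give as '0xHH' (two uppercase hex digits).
After byte 1 (0x4A): reg=0xF1
After byte 2 (0x3E): reg=0x63

Answer: 0x63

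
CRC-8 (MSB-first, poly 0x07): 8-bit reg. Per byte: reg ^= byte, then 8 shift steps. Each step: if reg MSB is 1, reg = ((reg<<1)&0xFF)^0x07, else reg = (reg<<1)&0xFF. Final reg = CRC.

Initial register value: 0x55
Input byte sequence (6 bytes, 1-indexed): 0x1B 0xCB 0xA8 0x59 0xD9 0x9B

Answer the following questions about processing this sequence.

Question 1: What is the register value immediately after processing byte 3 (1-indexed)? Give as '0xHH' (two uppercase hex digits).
Answer: 0x81

Derivation:
After byte 1 (0x1B): reg=0xED
After byte 2 (0xCB): reg=0xF2
After byte 3 (0xA8): reg=0x81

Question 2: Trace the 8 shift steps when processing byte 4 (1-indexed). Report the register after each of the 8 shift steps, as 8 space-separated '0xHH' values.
After byte 1 (0x1B): reg=0xED
After byte 2 (0xCB): reg=0xF2
After byte 3 (0xA8): reg=0x81
Register before byte 4: 0x81
After XOR with byte 0x59: 0xD8

Answer: 0xB7 0x69 0xD2 0xA3 0x41 0x82 0x03 0x06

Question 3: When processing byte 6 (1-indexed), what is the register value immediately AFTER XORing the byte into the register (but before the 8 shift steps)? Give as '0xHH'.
Register before byte 6: 0x13
Byte 6: 0x9B
0x13 XOR 0x9B = 0x88

Answer: 0x88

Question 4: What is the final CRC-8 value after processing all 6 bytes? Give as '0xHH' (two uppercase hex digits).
After byte 1 (0x1B): reg=0xED
After byte 2 (0xCB): reg=0xF2
After byte 3 (0xA8): reg=0x81
After byte 4 (0x59): reg=0x06
After byte 5 (0xD9): reg=0x13
After byte 6 (0x9B): reg=0xB1

Answer: 0xB1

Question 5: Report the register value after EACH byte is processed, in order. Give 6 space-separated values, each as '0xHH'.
0xED 0xF2 0x81 0x06 0x13 0xB1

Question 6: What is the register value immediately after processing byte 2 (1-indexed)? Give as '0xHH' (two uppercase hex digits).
After byte 1 (0x1B): reg=0xED
After byte 2 (0xCB): reg=0xF2

Answer: 0xF2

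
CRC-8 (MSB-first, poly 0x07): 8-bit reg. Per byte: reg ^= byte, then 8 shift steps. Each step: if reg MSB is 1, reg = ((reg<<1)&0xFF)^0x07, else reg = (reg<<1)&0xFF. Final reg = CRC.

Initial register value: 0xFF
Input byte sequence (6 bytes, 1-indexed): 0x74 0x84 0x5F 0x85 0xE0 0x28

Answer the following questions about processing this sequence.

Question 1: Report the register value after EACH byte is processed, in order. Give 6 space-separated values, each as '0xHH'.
0xB8 0xB4 0x9F 0x46 0x7B 0xBE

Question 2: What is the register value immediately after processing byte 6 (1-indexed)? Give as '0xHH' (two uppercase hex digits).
After byte 1 (0x74): reg=0xB8
After byte 2 (0x84): reg=0xB4
After byte 3 (0x5F): reg=0x9F
After byte 4 (0x85): reg=0x46
After byte 5 (0xE0): reg=0x7B
After byte 6 (0x28): reg=0xBE

Answer: 0xBE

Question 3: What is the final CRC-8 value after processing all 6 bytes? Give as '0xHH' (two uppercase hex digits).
Answer: 0xBE

Derivation:
After byte 1 (0x74): reg=0xB8
After byte 2 (0x84): reg=0xB4
After byte 3 (0x5F): reg=0x9F
After byte 4 (0x85): reg=0x46
After byte 5 (0xE0): reg=0x7B
After byte 6 (0x28): reg=0xBE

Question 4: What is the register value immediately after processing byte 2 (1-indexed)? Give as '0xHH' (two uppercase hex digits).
Answer: 0xB4

Derivation:
After byte 1 (0x74): reg=0xB8
After byte 2 (0x84): reg=0xB4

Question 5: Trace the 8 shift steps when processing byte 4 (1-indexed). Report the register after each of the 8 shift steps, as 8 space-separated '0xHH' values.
Answer: 0x34 0x68 0xD0 0xA7 0x49 0x92 0x23 0x46

Derivation:
After byte 1 (0x74): reg=0xB8
After byte 2 (0x84): reg=0xB4
After byte 3 (0x5F): reg=0x9F
Register before byte 4: 0x9F
After XOR with byte 0x85: 0x1A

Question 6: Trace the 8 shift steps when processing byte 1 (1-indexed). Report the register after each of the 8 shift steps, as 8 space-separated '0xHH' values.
Register before byte 1: 0xFF
After XOR with byte 0x74: 0x8B

Answer: 0x11 0x22 0x44 0x88 0x17 0x2E 0x5C 0xB8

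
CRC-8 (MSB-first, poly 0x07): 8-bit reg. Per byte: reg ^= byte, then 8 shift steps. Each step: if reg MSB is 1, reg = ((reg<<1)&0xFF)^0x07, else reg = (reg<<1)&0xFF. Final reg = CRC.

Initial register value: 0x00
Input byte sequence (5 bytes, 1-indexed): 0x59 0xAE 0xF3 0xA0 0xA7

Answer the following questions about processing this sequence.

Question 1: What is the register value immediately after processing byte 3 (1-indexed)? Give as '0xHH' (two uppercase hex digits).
Answer: 0x07

Derivation:
After byte 1 (0x59): reg=0x88
After byte 2 (0xAE): reg=0xF2
After byte 3 (0xF3): reg=0x07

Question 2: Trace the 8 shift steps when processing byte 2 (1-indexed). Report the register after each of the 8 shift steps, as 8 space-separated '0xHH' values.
After byte 1 (0x59): reg=0x88
Register before byte 2: 0x88
After XOR with byte 0xAE: 0x26

Answer: 0x4C 0x98 0x37 0x6E 0xDC 0xBF 0x79 0xF2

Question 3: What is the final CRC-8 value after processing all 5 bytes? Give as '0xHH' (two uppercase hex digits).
After byte 1 (0x59): reg=0x88
After byte 2 (0xAE): reg=0xF2
After byte 3 (0xF3): reg=0x07
After byte 4 (0xA0): reg=0x7C
After byte 5 (0xA7): reg=0x0F

Answer: 0x0F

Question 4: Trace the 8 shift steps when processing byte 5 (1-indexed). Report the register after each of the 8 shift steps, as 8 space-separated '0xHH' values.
Answer: 0xB1 0x65 0xCA 0x93 0x21 0x42 0x84 0x0F

Derivation:
After byte 1 (0x59): reg=0x88
After byte 2 (0xAE): reg=0xF2
After byte 3 (0xF3): reg=0x07
After byte 4 (0xA0): reg=0x7C
Register before byte 5: 0x7C
After XOR with byte 0xA7: 0xDB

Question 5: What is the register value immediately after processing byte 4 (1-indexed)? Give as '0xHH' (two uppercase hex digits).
After byte 1 (0x59): reg=0x88
After byte 2 (0xAE): reg=0xF2
After byte 3 (0xF3): reg=0x07
After byte 4 (0xA0): reg=0x7C

Answer: 0x7C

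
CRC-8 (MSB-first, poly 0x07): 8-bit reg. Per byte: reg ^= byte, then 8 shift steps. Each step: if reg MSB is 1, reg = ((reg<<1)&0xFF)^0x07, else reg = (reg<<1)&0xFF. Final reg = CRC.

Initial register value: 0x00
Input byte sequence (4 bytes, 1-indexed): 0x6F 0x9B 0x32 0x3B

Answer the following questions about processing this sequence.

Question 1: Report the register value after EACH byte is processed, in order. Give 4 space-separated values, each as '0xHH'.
0x0A 0xFE 0x6A 0xB0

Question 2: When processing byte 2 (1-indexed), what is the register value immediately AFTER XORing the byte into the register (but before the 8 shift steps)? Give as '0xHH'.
Answer: 0x91

Derivation:
Register before byte 2: 0x0A
Byte 2: 0x9B
0x0A XOR 0x9B = 0x91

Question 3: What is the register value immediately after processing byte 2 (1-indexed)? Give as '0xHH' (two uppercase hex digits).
Answer: 0xFE

Derivation:
After byte 1 (0x6F): reg=0x0A
After byte 2 (0x9B): reg=0xFE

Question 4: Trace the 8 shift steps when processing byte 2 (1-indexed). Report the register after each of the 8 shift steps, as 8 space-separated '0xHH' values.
Answer: 0x25 0x4A 0x94 0x2F 0x5E 0xBC 0x7F 0xFE

Derivation:
After byte 1 (0x6F): reg=0x0A
Register before byte 2: 0x0A
After XOR with byte 0x9B: 0x91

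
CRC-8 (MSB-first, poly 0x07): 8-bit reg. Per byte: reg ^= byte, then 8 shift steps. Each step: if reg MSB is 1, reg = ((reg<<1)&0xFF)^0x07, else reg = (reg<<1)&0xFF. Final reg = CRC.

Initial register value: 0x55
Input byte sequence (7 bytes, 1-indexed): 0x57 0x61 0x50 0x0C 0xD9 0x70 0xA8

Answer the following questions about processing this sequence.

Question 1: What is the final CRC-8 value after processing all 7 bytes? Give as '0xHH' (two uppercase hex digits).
Answer: 0x29

Derivation:
After byte 1 (0x57): reg=0x0E
After byte 2 (0x61): reg=0x0A
After byte 3 (0x50): reg=0x81
After byte 4 (0x0C): reg=0xAA
After byte 5 (0xD9): reg=0x5E
After byte 6 (0x70): reg=0xCA
After byte 7 (0xA8): reg=0x29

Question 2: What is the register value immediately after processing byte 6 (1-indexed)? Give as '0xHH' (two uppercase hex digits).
After byte 1 (0x57): reg=0x0E
After byte 2 (0x61): reg=0x0A
After byte 3 (0x50): reg=0x81
After byte 4 (0x0C): reg=0xAA
After byte 5 (0xD9): reg=0x5E
After byte 6 (0x70): reg=0xCA

Answer: 0xCA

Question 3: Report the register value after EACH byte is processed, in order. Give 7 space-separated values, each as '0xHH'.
0x0E 0x0A 0x81 0xAA 0x5E 0xCA 0x29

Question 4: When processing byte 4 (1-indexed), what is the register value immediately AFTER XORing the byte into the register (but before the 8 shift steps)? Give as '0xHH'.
Register before byte 4: 0x81
Byte 4: 0x0C
0x81 XOR 0x0C = 0x8D

Answer: 0x8D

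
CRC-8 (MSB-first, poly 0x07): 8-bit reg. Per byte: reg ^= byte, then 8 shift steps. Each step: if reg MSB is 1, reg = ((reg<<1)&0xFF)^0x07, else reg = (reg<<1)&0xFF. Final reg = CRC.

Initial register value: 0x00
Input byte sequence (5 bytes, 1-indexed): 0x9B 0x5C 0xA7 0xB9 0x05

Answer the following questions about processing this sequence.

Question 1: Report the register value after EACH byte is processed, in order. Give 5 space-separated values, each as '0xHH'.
0xC8 0xE5 0xC9 0x57 0xB9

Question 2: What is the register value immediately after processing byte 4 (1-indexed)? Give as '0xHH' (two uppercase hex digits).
Answer: 0x57

Derivation:
After byte 1 (0x9B): reg=0xC8
After byte 2 (0x5C): reg=0xE5
After byte 3 (0xA7): reg=0xC9
After byte 4 (0xB9): reg=0x57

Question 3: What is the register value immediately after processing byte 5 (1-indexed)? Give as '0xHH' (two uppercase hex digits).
After byte 1 (0x9B): reg=0xC8
After byte 2 (0x5C): reg=0xE5
After byte 3 (0xA7): reg=0xC9
After byte 4 (0xB9): reg=0x57
After byte 5 (0x05): reg=0xB9

Answer: 0xB9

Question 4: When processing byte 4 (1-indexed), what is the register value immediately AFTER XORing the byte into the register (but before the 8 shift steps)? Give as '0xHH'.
Register before byte 4: 0xC9
Byte 4: 0xB9
0xC9 XOR 0xB9 = 0x70

Answer: 0x70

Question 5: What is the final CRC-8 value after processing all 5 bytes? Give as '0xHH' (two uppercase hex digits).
Answer: 0xB9

Derivation:
After byte 1 (0x9B): reg=0xC8
After byte 2 (0x5C): reg=0xE5
After byte 3 (0xA7): reg=0xC9
After byte 4 (0xB9): reg=0x57
After byte 5 (0x05): reg=0xB9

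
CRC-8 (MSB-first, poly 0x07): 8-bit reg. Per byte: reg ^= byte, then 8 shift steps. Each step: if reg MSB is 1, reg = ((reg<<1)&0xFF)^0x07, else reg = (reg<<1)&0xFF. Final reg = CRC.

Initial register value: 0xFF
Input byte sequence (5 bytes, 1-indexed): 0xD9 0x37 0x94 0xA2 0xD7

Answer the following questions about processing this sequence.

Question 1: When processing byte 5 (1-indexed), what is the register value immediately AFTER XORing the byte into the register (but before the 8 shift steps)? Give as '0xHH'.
Answer: 0x48

Derivation:
Register before byte 5: 0x9F
Byte 5: 0xD7
0x9F XOR 0xD7 = 0x48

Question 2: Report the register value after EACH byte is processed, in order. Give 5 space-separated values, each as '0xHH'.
0xF2 0x55 0x49 0x9F 0xFF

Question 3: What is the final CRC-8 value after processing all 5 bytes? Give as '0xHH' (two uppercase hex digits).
Answer: 0xFF

Derivation:
After byte 1 (0xD9): reg=0xF2
After byte 2 (0x37): reg=0x55
After byte 3 (0x94): reg=0x49
After byte 4 (0xA2): reg=0x9F
After byte 5 (0xD7): reg=0xFF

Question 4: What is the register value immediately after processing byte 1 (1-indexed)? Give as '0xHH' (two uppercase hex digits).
After byte 1 (0xD9): reg=0xF2

Answer: 0xF2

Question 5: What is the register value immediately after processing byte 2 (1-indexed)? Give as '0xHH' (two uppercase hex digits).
After byte 1 (0xD9): reg=0xF2
After byte 2 (0x37): reg=0x55

Answer: 0x55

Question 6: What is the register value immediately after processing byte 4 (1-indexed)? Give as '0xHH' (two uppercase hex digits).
After byte 1 (0xD9): reg=0xF2
After byte 2 (0x37): reg=0x55
After byte 3 (0x94): reg=0x49
After byte 4 (0xA2): reg=0x9F

Answer: 0x9F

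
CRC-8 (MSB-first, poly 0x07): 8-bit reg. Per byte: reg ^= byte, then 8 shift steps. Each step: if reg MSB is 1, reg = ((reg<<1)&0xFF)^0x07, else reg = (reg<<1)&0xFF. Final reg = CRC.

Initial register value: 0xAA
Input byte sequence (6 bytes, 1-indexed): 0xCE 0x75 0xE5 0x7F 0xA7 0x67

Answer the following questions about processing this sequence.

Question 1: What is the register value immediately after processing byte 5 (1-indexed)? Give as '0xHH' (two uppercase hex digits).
After byte 1 (0xCE): reg=0x3B
After byte 2 (0x75): reg=0xED
After byte 3 (0xE5): reg=0x38
After byte 4 (0x7F): reg=0xD2
After byte 5 (0xA7): reg=0x4C

Answer: 0x4C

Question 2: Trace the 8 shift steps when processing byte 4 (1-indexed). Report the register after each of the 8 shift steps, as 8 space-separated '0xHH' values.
After byte 1 (0xCE): reg=0x3B
After byte 2 (0x75): reg=0xED
After byte 3 (0xE5): reg=0x38
Register before byte 4: 0x38
After XOR with byte 0x7F: 0x47

Answer: 0x8E 0x1B 0x36 0x6C 0xD8 0xB7 0x69 0xD2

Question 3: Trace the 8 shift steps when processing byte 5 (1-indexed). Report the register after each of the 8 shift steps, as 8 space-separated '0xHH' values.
Answer: 0xEA 0xD3 0xA1 0x45 0x8A 0x13 0x26 0x4C

Derivation:
After byte 1 (0xCE): reg=0x3B
After byte 2 (0x75): reg=0xED
After byte 3 (0xE5): reg=0x38
After byte 4 (0x7F): reg=0xD2
Register before byte 5: 0xD2
After XOR with byte 0xA7: 0x75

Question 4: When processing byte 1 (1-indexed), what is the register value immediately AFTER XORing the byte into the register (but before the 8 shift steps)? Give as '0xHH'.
Register before byte 1: 0xAA
Byte 1: 0xCE
0xAA XOR 0xCE = 0x64

Answer: 0x64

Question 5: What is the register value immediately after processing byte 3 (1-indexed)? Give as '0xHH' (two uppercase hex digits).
Answer: 0x38

Derivation:
After byte 1 (0xCE): reg=0x3B
After byte 2 (0x75): reg=0xED
After byte 3 (0xE5): reg=0x38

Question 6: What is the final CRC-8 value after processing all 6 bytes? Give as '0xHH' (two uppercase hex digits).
After byte 1 (0xCE): reg=0x3B
After byte 2 (0x75): reg=0xED
After byte 3 (0xE5): reg=0x38
After byte 4 (0x7F): reg=0xD2
After byte 5 (0xA7): reg=0x4C
After byte 6 (0x67): reg=0xD1

Answer: 0xD1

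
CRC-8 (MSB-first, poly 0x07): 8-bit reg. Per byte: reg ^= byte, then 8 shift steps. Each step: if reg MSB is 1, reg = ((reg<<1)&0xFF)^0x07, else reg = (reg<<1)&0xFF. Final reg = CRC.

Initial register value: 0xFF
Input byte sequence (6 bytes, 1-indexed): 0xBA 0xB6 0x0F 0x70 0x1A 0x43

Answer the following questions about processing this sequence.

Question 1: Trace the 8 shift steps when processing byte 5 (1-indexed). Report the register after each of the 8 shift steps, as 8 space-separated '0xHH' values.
Answer: 0x9F 0x39 0x72 0xE4 0xCF 0x99 0x35 0x6A

Derivation:
After byte 1 (0xBA): reg=0xDC
After byte 2 (0xB6): reg=0x11
After byte 3 (0x0F): reg=0x5A
After byte 4 (0x70): reg=0xD6
Register before byte 5: 0xD6
After XOR with byte 0x1A: 0xCC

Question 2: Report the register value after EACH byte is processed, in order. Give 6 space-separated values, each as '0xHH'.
0xDC 0x11 0x5A 0xD6 0x6A 0xDF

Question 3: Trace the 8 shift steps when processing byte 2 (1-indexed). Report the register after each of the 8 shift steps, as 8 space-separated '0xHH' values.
Answer: 0xD4 0xAF 0x59 0xB2 0x63 0xC6 0x8B 0x11

Derivation:
After byte 1 (0xBA): reg=0xDC
Register before byte 2: 0xDC
After XOR with byte 0xB6: 0x6A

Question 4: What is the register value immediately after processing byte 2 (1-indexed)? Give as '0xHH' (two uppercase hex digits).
After byte 1 (0xBA): reg=0xDC
After byte 2 (0xB6): reg=0x11

Answer: 0x11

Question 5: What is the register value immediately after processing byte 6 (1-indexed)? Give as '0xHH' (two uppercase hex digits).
After byte 1 (0xBA): reg=0xDC
After byte 2 (0xB6): reg=0x11
After byte 3 (0x0F): reg=0x5A
After byte 4 (0x70): reg=0xD6
After byte 5 (0x1A): reg=0x6A
After byte 6 (0x43): reg=0xDF

Answer: 0xDF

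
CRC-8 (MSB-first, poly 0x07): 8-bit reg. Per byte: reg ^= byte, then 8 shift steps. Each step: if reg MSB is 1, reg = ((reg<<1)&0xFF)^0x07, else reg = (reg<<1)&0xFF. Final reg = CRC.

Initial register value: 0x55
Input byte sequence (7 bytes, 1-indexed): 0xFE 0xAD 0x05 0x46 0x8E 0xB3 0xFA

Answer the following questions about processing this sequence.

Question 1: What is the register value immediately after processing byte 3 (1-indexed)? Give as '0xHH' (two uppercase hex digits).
Answer: 0x4E

Derivation:
After byte 1 (0xFE): reg=0x58
After byte 2 (0xAD): reg=0xC5
After byte 3 (0x05): reg=0x4E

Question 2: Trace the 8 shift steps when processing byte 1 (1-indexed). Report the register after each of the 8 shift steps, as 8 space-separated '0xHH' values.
Answer: 0x51 0xA2 0x43 0x86 0x0B 0x16 0x2C 0x58

Derivation:
Register before byte 1: 0x55
After XOR with byte 0xFE: 0xAB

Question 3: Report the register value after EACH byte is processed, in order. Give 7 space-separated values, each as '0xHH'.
0x58 0xC5 0x4E 0x38 0x0B 0x21 0x0F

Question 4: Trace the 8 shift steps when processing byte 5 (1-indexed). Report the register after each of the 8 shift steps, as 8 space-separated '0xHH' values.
Answer: 0x6B 0xD6 0xAB 0x51 0xA2 0x43 0x86 0x0B

Derivation:
After byte 1 (0xFE): reg=0x58
After byte 2 (0xAD): reg=0xC5
After byte 3 (0x05): reg=0x4E
After byte 4 (0x46): reg=0x38
Register before byte 5: 0x38
After XOR with byte 0x8E: 0xB6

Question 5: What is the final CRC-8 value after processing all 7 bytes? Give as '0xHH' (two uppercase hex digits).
Answer: 0x0F

Derivation:
After byte 1 (0xFE): reg=0x58
After byte 2 (0xAD): reg=0xC5
After byte 3 (0x05): reg=0x4E
After byte 4 (0x46): reg=0x38
After byte 5 (0x8E): reg=0x0B
After byte 6 (0xB3): reg=0x21
After byte 7 (0xFA): reg=0x0F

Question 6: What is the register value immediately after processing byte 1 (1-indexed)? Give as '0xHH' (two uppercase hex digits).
Answer: 0x58

Derivation:
After byte 1 (0xFE): reg=0x58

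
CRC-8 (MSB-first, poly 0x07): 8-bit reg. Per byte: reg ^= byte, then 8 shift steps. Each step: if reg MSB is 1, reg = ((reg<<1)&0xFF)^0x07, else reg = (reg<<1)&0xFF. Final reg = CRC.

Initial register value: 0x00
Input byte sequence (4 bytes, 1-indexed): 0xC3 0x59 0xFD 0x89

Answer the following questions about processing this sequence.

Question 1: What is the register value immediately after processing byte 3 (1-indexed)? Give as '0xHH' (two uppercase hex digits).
After byte 1 (0xC3): reg=0x47
After byte 2 (0x59): reg=0x5A
After byte 3 (0xFD): reg=0x7C

Answer: 0x7C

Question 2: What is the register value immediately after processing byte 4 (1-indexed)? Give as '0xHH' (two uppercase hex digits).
Answer: 0xC5

Derivation:
After byte 1 (0xC3): reg=0x47
After byte 2 (0x59): reg=0x5A
After byte 3 (0xFD): reg=0x7C
After byte 4 (0x89): reg=0xC5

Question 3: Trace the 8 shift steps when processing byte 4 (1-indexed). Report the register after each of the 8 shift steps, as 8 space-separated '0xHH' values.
Answer: 0xED 0xDD 0xBD 0x7D 0xFA 0xF3 0xE1 0xC5

Derivation:
After byte 1 (0xC3): reg=0x47
After byte 2 (0x59): reg=0x5A
After byte 3 (0xFD): reg=0x7C
Register before byte 4: 0x7C
After XOR with byte 0x89: 0xF5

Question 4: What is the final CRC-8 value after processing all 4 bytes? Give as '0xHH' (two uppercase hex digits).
After byte 1 (0xC3): reg=0x47
After byte 2 (0x59): reg=0x5A
After byte 3 (0xFD): reg=0x7C
After byte 4 (0x89): reg=0xC5

Answer: 0xC5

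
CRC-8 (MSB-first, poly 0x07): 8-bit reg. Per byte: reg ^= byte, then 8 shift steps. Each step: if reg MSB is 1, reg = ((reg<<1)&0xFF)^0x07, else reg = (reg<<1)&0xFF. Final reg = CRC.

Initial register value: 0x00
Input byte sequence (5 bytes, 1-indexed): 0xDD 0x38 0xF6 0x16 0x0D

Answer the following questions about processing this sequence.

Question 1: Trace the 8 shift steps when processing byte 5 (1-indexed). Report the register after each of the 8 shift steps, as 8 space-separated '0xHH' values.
Answer: 0x0B 0x16 0x2C 0x58 0xB0 0x67 0xCE 0x9B

Derivation:
After byte 1 (0xDD): reg=0x1D
After byte 2 (0x38): reg=0xFB
After byte 3 (0xF6): reg=0x23
After byte 4 (0x16): reg=0x8B
Register before byte 5: 0x8B
After XOR with byte 0x0D: 0x86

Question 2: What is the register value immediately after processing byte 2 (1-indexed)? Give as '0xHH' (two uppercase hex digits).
Answer: 0xFB

Derivation:
After byte 1 (0xDD): reg=0x1D
After byte 2 (0x38): reg=0xFB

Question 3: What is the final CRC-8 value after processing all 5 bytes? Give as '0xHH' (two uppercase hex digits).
Answer: 0x9B

Derivation:
After byte 1 (0xDD): reg=0x1D
After byte 2 (0x38): reg=0xFB
After byte 3 (0xF6): reg=0x23
After byte 4 (0x16): reg=0x8B
After byte 5 (0x0D): reg=0x9B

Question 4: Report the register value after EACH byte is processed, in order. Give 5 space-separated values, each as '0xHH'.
0x1D 0xFB 0x23 0x8B 0x9B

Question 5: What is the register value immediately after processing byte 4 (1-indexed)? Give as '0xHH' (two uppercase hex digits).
After byte 1 (0xDD): reg=0x1D
After byte 2 (0x38): reg=0xFB
After byte 3 (0xF6): reg=0x23
After byte 4 (0x16): reg=0x8B

Answer: 0x8B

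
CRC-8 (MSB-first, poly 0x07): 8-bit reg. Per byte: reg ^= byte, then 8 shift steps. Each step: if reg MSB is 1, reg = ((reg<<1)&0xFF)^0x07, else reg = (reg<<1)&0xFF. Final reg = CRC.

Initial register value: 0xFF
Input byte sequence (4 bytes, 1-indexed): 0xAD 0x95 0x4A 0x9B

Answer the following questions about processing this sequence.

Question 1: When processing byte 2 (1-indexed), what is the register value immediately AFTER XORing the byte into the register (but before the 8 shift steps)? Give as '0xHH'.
Register before byte 2: 0xB9
Byte 2: 0x95
0xB9 XOR 0x95 = 0x2C

Answer: 0x2C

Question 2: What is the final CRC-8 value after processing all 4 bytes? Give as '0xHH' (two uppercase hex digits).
Answer: 0xA8

Derivation:
After byte 1 (0xAD): reg=0xB9
After byte 2 (0x95): reg=0xC4
After byte 3 (0x4A): reg=0xA3
After byte 4 (0x9B): reg=0xA8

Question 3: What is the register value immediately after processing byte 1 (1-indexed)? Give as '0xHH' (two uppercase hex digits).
Answer: 0xB9

Derivation:
After byte 1 (0xAD): reg=0xB9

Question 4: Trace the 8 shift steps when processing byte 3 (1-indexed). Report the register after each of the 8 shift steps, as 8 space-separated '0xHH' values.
Answer: 0x1B 0x36 0x6C 0xD8 0xB7 0x69 0xD2 0xA3

Derivation:
After byte 1 (0xAD): reg=0xB9
After byte 2 (0x95): reg=0xC4
Register before byte 3: 0xC4
After XOR with byte 0x4A: 0x8E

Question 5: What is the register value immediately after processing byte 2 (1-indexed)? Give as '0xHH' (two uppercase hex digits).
After byte 1 (0xAD): reg=0xB9
After byte 2 (0x95): reg=0xC4

Answer: 0xC4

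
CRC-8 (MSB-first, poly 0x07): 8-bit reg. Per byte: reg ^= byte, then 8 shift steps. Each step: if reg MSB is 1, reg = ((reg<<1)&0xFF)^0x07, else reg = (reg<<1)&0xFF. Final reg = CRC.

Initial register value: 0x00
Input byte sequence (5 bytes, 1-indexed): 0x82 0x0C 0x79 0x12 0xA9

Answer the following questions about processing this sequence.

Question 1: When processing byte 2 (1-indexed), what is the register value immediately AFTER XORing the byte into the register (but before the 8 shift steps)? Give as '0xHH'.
Answer: 0x8B

Derivation:
Register before byte 2: 0x87
Byte 2: 0x0C
0x87 XOR 0x0C = 0x8B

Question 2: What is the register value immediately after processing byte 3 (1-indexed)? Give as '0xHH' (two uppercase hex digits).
Answer: 0x49

Derivation:
After byte 1 (0x82): reg=0x87
After byte 2 (0x0C): reg=0xB8
After byte 3 (0x79): reg=0x49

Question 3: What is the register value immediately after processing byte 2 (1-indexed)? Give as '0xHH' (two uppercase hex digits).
Answer: 0xB8

Derivation:
After byte 1 (0x82): reg=0x87
After byte 2 (0x0C): reg=0xB8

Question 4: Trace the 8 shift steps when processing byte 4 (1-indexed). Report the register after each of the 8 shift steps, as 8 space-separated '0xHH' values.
Answer: 0xB6 0x6B 0xD6 0xAB 0x51 0xA2 0x43 0x86

Derivation:
After byte 1 (0x82): reg=0x87
After byte 2 (0x0C): reg=0xB8
After byte 3 (0x79): reg=0x49
Register before byte 4: 0x49
After XOR with byte 0x12: 0x5B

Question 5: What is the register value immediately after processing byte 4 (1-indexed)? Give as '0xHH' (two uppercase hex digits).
After byte 1 (0x82): reg=0x87
After byte 2 (0x0C): reg=0xB8
After byte 3 (0x79): reg=0x49
After byte 4 (0x12): reg=0x86

Answer: 0x86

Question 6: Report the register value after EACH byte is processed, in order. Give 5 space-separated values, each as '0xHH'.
0x87 0xB8 0x49 0x86 0xCD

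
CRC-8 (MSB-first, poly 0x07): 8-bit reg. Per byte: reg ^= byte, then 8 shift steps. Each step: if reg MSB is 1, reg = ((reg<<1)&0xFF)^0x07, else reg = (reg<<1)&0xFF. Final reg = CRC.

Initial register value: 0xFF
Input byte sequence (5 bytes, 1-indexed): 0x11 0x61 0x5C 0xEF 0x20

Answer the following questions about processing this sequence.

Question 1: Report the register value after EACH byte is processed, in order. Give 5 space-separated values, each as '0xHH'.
0x84 0xB5 0x91 0x7D 0x94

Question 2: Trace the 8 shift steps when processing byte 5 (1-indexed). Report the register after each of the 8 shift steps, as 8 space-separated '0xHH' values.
After byte 1 (0x11): reg=0x84
After byte 2 (0x61): reg=0xB5
After byte 3 (0x5C): reg=0x91
After byte 4 (0xEF): reg=0x7D
Register before byte 5: 0x7D
After XOR with byte 0x20: 0x5D

Answer: 0xBA 0x73 0xE6 0xCB 0x91 0x25 0x4A 0x94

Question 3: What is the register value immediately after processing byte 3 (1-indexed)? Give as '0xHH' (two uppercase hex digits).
After byte 1 (0x11): reg=0x84
After byte 2 (0x61): reg=0xB5
After byte 3 (0x5C): reg=0x91

Answer: 0x91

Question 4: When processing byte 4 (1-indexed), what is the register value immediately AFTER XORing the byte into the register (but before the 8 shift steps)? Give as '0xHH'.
Answer: 0x7E

Derivation:
Register before byte 4: 0x91
Byte 4: 0xEF
0x91 XOR 0xEF = 0x7E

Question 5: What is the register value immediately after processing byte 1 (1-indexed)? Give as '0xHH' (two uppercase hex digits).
After byte 1 (0x11): reg=0x84

Answer: 0x84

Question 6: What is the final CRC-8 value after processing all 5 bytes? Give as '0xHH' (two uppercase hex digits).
After byte 1 (0x11): reg=0x84
After byte 2 (0x61): reg=0xB5
After byte 3 (0x5C): reg=0x91
After byte 4 (0xEF): reg=0x7D
After byte 5 (0x20): reg=0x94

Answer: 0x94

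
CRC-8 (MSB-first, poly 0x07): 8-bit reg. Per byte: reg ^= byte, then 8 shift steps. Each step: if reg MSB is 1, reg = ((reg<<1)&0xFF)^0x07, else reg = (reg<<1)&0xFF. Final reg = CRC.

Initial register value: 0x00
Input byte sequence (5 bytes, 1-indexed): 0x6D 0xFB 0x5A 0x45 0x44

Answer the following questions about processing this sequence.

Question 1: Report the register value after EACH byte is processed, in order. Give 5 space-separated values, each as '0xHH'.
0x04 0xF3 0x56 0x79 0xB3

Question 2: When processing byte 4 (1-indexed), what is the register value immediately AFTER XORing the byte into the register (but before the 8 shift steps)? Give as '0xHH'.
Answer: 0x13

Derivation:
Register before byte 4: 0x56
Byte 4: 0x45
0x56 XOR 0x45 = 0x13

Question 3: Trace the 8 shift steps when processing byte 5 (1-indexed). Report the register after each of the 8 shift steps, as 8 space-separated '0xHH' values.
Answer: 0x7A 0xF4 0xEF 0xD9 0xB5 0x6D 0xDA 0xB3

Derivation:
After byte 1 (0x6D): reg=0x04
After byte 2 (0xFB): reg=0xF3
After byte 3 (0x5A): reg=0x56
After byte 4 (0x45): reg=0x79
Register before byte 5: 0x79
After XOR with byte 0x44: 0x3D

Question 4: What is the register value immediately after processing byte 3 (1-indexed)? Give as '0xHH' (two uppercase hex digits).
Answer: 0x56

Derivation:
After byte 1 (0x6D): reg=0x04
After byte 2 (0xFB): reg=0xF3
After byte 3 (0x5A): reg=0x56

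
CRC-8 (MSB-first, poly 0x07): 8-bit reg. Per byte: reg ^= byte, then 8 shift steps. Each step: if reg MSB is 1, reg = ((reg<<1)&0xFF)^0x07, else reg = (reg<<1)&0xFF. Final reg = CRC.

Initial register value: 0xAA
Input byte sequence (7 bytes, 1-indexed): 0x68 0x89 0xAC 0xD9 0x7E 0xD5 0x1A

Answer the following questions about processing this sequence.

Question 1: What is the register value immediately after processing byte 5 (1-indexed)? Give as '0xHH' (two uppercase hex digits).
Answer: 0xC4

Derivation:
After byte 1 (0x68): reg=0x40
After byte 2 (0x89): reg=0x71
After byte 3 (0xAC): reg=0x1D
After byte 4 (0xD9): reg=0x52
After byte 5 (0x7E): reg=0xC4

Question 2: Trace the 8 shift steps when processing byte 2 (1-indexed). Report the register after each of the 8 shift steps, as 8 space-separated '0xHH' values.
Answer: 0x95 0x2D 0x5A 0xB4 0x6F 0xDE 0xBB 0x71

Derivation:
After byte 1 (0x68): reg=0x40
Register before byte 2: 0x40
After XOR with byte 0x89: 0xC9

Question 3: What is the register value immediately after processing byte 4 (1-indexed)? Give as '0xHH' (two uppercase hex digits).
After byte 1 (0x68): reg=0x40
After byte 2 (0x89): reg=0x71
After byte 3 (0xAC): reg=0x1D
After byte 4 (0xD9): reg=0x52

Answer: 0x52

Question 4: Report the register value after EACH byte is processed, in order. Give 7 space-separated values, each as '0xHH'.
0x40 0x71 0x1D 0x52 0xC4 0x77 0x04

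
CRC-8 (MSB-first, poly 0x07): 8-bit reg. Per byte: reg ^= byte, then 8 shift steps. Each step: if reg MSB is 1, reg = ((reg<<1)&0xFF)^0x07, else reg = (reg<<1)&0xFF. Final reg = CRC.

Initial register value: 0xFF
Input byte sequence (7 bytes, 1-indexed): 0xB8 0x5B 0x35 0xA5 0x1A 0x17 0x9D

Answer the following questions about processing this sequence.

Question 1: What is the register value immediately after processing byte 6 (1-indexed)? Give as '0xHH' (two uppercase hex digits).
Answer: 0x33

Derivation:
After byte 1 (0xB8): reg=0xD2
After byte 2 (0x5B): reg=0xB6
After byte 3 (0x35): reg=0x80
After byte 4 (0xA5): reg=0xFB
After byte 5 (0x1A): reg=0xA9
After byte 6 (0x17): reg=0x33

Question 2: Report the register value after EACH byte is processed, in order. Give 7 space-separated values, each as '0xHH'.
0xD2 0xB6 0x80 0xFB 0xA9 0x33 0x43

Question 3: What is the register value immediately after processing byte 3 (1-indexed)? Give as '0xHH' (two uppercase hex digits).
After byte 1 (0xB8): reg=0xD2
After byte 2 (0x5B): reg=0xB6
After byte 3 (0x35): reg=0x80

Answer: 0x80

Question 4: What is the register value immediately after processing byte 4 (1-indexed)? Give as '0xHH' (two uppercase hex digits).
Answer: 0xFB

Derivation:
After byte 1 (0xB8): reg=0xD2
After byte 2 (0x5B): reg=0xB6
After byte 3 (0x35): reg=0x80
After byte 4 (0xA5): reg=0xFB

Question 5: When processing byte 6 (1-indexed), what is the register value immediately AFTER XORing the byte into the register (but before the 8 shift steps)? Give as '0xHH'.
Register before byte 6: 0xA9
Byte 6: 0x17
0xA9 XOR 0x17 = 0xBE

Answer: 0xBE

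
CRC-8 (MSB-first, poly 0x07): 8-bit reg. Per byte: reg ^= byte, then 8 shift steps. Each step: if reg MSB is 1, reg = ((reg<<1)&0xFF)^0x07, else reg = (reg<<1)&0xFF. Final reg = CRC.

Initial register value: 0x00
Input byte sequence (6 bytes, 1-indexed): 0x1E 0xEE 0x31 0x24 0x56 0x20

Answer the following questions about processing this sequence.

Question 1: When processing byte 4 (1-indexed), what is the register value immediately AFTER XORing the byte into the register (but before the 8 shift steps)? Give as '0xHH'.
Register before byte 4: 0x8C
Byte 4: 0x24
0x8C XOR 0x24 = 0xA8

Answer: 0xA8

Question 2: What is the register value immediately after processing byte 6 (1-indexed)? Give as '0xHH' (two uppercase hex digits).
After byte 1 (0x1E): reg=0x5A
After byte 2 (0xEE): reg=0x05
After byte 3 (0x31): reg=0x8C
After byte 4 (0x24): reg=0x51
After byte 5 (0x56): reg=0x15
After byte 6 (0x20): reg=0x8B

Answer: 0x8B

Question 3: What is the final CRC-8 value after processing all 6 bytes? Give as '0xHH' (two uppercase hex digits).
After byte 1 (0x1E): reg=0x5A
After byte 2 (0xEE): reg=0x05
After byte 3 (0x31): reg=0x8C
After byte 4 (0x24): reg=0x51
After byte 5 (0x56): reg=0x15
After byte 6 (0x20): reg=0x8B

Answer: 0x8B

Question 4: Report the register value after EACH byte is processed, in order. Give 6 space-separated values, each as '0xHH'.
0x5A 0x05 0x8C 0x51 0x15 0x8B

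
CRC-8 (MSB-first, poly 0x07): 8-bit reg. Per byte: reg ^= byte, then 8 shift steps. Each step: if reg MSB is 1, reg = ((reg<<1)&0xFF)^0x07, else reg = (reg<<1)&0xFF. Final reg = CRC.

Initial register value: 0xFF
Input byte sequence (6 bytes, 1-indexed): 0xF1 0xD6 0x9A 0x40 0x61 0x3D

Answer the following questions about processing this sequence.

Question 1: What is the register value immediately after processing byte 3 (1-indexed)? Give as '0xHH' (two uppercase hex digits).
Answer: 0x27

Derivation:
After byte 1 (0xF1): reg=0x2A
After byte 2 (0xD6): reg=0xFA
After byte 3 (0x9A): reg=0x27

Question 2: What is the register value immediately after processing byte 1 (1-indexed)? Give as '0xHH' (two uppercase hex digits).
Answer: 0x2A

Derivation:
After byte 1 (0xF1): reg=0x2A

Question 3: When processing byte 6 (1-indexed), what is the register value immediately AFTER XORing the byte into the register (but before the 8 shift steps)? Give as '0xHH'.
Answer: 0x83

Derivation:
Register before byte 6: 0xBE
Byte 6: 0x3D
0xBE XOR 0x3D = 0x83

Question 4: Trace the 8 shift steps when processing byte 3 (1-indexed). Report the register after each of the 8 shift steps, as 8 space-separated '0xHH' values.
After byte 1 (0xF1): reg=0x2A
After byte 2 (0xD6): reg=0xFA
Register before byte 3: 0xFA
After XOR with byte 0x9A: 0x60

Answer: 0xC0 0x87 0x09 0x12 0x24 0x48 0x90 0x27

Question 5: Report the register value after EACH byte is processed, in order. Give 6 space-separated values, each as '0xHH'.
0x2A 0xFA 0x27 0x32 0xBE 0x80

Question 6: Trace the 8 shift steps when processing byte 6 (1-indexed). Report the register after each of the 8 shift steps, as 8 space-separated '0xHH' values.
After byte 1 (0xF1): reg=0x2A
After byte 2 (0xD6): reg=0xFA
After byte 3 (0x9A): reg=0x27
After byte 4 (0x40): reg=0x32
After byte 5 (0x61): reg=0xBE
Register before byte 6: 0xBE
After XOR with byte 0x3D: 0x83

Answer: 0x01 0x02 0x04 0x08 0x10 0x20 0x40 0x80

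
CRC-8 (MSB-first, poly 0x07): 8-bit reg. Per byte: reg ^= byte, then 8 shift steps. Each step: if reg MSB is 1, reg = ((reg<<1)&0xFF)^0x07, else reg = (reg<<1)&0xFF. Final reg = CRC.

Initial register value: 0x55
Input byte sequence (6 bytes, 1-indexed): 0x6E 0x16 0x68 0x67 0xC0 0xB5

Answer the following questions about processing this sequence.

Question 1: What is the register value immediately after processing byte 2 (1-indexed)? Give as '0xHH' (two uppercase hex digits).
Answer: 0x0C

Derivation:
After byte 1 (0x6E): reg=0xA1
After byte 2 (0x16): reg=0x0C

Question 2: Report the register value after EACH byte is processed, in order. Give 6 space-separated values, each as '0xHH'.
0xA1 0x0C 0x3B 0x93 0xBE 0x31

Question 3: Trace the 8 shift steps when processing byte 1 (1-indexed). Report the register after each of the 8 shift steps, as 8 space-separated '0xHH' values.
Answer: 0x76 0xEC 0xDF 0xB9 0x75 0xEA 0xD3 0xA1

Derivation:
Register before byte 1: 0x55
After XOR with byte 0x6E: 0x3B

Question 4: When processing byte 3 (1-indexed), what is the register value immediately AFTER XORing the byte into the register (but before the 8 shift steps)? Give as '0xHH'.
Answer: 0x64

Derivation:
Register before byte 3: 0x0C
Byte 3: 0x68
0x0C XOR 0x68 = 0x64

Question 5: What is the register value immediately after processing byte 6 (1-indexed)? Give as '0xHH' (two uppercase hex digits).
Answer: 0x31

Derivation:
After byte 1 (0x6E): reg=0xA1
After byte 2 (0x16): reg=0x0C
After byte 3 (0x68): reg=0x3B
After byte 4 (0x67): reg=0x93
After byte 5 (0xC0): reg=0xBE
After byte 6 (0xB5): reg=0x31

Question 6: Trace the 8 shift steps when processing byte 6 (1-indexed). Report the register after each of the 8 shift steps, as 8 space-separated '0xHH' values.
After byte 1 (0x6E): reg=0xA1
After byte 2 (0x16): reg=0x0C
After byte 3 (0x68): reg=0x3B
After byte 4 (0x67): reg=0x93
After byte 5 (0xC0): reg=0xBE
Register before byte 6: 0xBE
After XOR with byte 0xB5: 0x0B

Answer: 0x16 0x2C 0x58 0xB0 0x67 0xCE 0x9B 0x31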